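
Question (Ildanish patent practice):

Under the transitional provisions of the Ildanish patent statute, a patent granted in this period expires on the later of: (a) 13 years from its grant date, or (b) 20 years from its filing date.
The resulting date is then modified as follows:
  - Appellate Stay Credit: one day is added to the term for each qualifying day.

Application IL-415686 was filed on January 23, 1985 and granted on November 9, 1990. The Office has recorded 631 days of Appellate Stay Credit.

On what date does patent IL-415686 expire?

2006-10-16

(a) grant + 13 years → 9 November 2003.
(b) filing + 20 years → 23 January 2005.
Later of the two: 23 January 2005.
Appellate Stay Credit: +631 days → 16 October 2006.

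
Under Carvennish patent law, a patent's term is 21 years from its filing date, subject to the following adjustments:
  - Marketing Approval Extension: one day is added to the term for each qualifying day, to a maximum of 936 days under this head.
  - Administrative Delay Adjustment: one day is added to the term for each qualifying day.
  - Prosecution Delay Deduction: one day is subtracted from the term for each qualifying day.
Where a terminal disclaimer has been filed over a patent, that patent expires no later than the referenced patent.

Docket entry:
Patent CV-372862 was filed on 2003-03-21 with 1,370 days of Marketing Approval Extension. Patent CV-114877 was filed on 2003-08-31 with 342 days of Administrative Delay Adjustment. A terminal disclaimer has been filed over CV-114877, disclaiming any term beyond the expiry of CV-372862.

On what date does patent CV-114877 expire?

August 8, 2025

Natural term of CV-114877:
  Base: filing + 21 years → 31 August 2024.
  Administrative Delay Adjustment: +342 days → 8 August 2025.
Expiry of referenced patent CV-372862:
  Base: filing + 21 years → 21 March 2024.
  Marketing Approval Extension: 1370 days claimed exceeds the 936-day cap, so +936 days → 13 October 2026.
Terminal disclaimer: CV-114877 expires on the earlier of 8 August 2025 and 13 October 2026.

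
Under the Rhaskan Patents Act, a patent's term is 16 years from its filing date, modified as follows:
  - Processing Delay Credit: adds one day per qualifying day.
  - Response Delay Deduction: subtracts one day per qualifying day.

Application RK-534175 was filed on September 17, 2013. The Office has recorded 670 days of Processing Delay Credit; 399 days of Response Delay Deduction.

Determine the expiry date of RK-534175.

June 15, 2030

Base term: filing date + 16 years → 17 September 2029.
Processing Delay Credit: +670 days → 19 July 2031.
Response Delay Deduction: −399 days → 15 June 2030.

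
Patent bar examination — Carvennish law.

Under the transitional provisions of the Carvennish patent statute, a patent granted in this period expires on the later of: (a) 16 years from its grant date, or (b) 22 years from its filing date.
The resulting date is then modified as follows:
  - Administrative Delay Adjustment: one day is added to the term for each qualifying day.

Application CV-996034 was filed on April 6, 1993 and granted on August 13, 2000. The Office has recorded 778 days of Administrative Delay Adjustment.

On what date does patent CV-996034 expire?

(a) grant + 16 years → 13 August 2016.
(b) filing + 22 years → 6 April 2015.
Later of the two: 13 August 2016.
Administrative Delay Adjustment: +778 days → 30 September 2018.

2018-09-30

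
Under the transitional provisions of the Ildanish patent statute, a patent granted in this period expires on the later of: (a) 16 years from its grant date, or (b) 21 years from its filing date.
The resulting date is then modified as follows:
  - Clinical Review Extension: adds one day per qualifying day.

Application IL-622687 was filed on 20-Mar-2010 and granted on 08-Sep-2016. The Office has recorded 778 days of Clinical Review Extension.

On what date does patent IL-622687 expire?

(a) grant + 16 years → 8 September 2032.
(b) filing + 21 years → 20 March 2031.
Later of the two: 8 September 2032.
Clinical Review Extension: +778 days → 26 October 2034.

October 26, 2034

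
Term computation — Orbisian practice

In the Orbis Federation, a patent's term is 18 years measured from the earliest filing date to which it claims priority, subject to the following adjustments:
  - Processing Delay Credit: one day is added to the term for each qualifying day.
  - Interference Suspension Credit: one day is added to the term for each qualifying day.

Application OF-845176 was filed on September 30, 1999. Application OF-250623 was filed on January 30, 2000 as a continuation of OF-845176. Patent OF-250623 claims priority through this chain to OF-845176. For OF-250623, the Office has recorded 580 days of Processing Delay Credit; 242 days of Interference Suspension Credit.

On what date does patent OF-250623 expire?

Earliest priority filing: 30 September 1999.
Base term: 30 September 1999 + 18 years → 30 September 2017.
Processing Delay Credit: +580 days → 3 May 2019.
Interference Suspension Credit: +242 days → 31 December 2019.

December 31, 2019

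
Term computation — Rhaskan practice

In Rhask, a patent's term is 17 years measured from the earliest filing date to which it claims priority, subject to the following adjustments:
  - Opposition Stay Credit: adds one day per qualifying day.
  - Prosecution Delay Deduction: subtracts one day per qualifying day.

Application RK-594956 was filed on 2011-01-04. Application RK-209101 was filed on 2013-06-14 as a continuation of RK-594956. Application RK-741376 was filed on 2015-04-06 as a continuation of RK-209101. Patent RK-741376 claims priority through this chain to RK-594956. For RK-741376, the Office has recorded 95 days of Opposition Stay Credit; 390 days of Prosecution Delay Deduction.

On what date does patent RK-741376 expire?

Earliest priority filing: 4 January 2011.
Base term: 4 January 2011 + 17 years → 4 January 2028.
Opposition Stay Credit: +95 days → 8 April 2028.
Prosecution Delay Deduction: −390 days → 15 March 2027.

March 15, 2027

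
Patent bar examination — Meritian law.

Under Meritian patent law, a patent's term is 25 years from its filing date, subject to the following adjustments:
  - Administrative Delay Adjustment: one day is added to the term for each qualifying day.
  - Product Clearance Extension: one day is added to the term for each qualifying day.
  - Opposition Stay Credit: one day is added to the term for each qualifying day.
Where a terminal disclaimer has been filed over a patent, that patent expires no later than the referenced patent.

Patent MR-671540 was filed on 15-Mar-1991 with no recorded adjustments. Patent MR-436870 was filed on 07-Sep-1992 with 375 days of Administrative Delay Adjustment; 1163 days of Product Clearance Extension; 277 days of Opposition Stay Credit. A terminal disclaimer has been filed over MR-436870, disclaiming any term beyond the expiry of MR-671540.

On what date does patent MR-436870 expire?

Natural term of MR-436870:
  Base: filing + 25 years → 7 September 2017.
  Administrative Delay Adjustment: +375 days → 17 September 2018.
  Product Clearance Extension: +1163 days → 23 November 2021.
  Opposition Stay Credit: +277 days → 27 August 2022.
Expiry of referenced patent MR-671540:
  Base: filing + 25 years → 15 March 2016.
Terminal disclaimer: MR-436870 expires on the earlier of 27 August 2022 and 15 March 2016.

2016-03-15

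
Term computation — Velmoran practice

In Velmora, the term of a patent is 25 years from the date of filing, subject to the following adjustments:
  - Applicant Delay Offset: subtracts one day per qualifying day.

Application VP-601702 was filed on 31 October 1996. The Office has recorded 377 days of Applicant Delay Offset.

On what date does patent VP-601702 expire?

October 19, 2020

Base term: filing date + 25 years → 31 October 2021.
Applicant Delay Offset: −377 days → 19 October 2020.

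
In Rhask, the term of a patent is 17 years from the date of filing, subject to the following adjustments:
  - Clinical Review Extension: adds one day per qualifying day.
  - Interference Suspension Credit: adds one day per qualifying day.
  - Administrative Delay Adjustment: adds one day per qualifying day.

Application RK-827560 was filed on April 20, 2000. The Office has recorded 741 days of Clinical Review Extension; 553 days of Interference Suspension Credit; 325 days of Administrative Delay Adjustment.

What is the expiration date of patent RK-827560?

Base term: filing date + 17 years → 20 April 2017.
Clinical Review Extension: +741 days → 1 May 2019.
Interference Suspension Credit: +553 days → 4 November 2020.
Administrative Delay Adjustment: +325 days → 25 September 2021.

September 25, 2021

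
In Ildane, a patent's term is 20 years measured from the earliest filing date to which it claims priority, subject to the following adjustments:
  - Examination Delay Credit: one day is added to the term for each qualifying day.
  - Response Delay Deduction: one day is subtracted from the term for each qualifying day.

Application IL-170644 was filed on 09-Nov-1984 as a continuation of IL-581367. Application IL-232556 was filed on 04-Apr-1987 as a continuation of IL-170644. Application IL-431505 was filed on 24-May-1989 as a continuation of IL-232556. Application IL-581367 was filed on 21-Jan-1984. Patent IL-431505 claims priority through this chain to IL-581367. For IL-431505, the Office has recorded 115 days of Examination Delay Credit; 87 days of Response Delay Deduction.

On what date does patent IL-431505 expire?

2004-02-18

Earliest priority filing: 21 January 1984.
Base term: 21 January 1984 + 20 years → 21 January 2004.
Examination Delay Credit: +115 days → 15 May 2004.
Response Delay Deduction: −87 days → 18 February 2004.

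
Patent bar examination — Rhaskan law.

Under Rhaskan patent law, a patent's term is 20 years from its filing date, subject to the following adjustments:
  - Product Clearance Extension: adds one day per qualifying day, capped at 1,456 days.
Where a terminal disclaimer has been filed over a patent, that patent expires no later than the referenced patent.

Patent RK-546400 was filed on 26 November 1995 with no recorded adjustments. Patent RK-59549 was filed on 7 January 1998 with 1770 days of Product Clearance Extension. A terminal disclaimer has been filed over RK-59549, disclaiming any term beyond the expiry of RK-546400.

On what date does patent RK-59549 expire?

November 26, 2015

Natural term of RK-59549:
  Base: filing + 20 years → 7 January 2018.
  Product Clearance Extension: 1770 days claimed exceeds the 1456-day cap, so +1456 days → 2 January 2022.
Expiry of referenced patent RK-546400:
  Base: filing + 20 years → 26 November 2015.
Terminal disclaimer: RK-59549 expires on the earlier of 2 January 2022 and 26 November 2015.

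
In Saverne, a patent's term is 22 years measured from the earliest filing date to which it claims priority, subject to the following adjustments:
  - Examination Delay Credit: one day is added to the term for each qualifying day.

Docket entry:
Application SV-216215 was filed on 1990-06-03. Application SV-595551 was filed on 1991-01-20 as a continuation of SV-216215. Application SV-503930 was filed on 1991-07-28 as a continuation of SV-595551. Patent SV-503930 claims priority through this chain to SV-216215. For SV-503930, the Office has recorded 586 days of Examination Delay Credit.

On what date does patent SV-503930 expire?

Earliest priority filing: 3 June 1990.
Base term: 3 June 1990 + 22 years → 3 June 2012.
Examination Delay Credit: +586 days → 10 January 2014.

January 10, 2014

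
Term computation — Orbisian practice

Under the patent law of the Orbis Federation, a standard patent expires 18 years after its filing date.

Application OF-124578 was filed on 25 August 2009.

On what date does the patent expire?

Filing date + 18 years → 25 August 2027.

2027-08-25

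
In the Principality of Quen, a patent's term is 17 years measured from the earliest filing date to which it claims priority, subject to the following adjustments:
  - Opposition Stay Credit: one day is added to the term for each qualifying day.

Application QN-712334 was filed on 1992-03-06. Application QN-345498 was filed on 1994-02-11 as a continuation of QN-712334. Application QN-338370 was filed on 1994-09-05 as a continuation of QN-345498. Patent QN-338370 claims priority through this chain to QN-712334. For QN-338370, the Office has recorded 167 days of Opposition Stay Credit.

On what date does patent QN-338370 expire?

Earliest priority filing: 6 March 1992.
Base term: 6 March 1992 + 17 years → 6 March 2009.
Opposition Stay Credit: +167 days → 20 August 2009.

August 20, 2009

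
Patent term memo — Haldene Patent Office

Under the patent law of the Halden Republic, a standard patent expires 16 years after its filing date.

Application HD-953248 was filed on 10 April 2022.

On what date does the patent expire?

2038-04-10

Filing date + 16 years → 10 April 2038.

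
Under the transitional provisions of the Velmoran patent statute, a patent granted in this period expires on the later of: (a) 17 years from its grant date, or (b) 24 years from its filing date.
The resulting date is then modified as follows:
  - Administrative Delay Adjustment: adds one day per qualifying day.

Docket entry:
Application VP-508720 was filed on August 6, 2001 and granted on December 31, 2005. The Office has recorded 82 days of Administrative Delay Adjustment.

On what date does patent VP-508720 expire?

2025-10-27

(a) grant + 17 years → 31 December 2022.
(b) filing + 24 years → 6 August 2025.
Later of the two: 6 August 2025.
Administrative Delay Adjustment: +82 days → 27 October 2025.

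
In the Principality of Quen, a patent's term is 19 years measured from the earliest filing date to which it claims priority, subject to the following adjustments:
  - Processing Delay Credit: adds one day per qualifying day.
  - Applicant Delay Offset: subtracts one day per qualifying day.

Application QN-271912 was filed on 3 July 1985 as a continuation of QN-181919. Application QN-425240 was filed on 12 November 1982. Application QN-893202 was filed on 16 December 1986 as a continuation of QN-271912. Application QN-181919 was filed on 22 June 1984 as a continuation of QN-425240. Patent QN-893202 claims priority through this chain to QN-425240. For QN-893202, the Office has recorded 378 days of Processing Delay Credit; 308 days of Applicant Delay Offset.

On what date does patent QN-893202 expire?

January 21, 2002

Earliest priority filing: 12 November 1982.
Base term: 12 November 1982 + 19 years → 12 November 2001.
Processing Delay Credit: +378 days → 25 November 2002.
Applicant Delay Offset: −308 days → 21 January 2002.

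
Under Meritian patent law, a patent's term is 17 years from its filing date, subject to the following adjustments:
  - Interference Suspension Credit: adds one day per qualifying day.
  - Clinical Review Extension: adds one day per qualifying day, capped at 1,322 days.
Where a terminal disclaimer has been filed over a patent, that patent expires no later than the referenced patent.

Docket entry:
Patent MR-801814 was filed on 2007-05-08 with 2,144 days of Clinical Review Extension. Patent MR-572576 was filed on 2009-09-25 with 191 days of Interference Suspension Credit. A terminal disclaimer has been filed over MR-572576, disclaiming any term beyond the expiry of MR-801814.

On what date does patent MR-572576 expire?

Natural term of MR-572576:
  Base: filing + 17 years → 25 September 2026.
  Interference Suspension Credit: +191 days → 4 April 2027.
Expiry of referenced patent MR-801814:
  Base: filing + 17 years → 8 May 2024.
  Clinical Review Extension: 2144 days claimed exceeds the 1322-day cap, so +1322 days → 21 December 2027.
Terminal disclaimer: MR-572576 expires on the earlier of 4 April 2027 and 21 December 2027.

April 4, 2027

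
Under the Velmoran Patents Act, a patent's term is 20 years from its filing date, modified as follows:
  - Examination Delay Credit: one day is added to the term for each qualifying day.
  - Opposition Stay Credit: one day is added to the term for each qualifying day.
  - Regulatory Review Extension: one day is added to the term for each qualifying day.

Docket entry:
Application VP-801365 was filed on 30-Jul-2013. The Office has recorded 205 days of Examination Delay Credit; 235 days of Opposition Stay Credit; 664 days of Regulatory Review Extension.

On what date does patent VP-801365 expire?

Base term: filing date + 20 years → 30 July 2033.
Examination Delay Credit: +205 days → 20 February 2034.
Opposition Stay Credit: +235 days → 13 October 2034.
Regulatory Review Extension: +664 days → 7 August 2036.

2036-08-07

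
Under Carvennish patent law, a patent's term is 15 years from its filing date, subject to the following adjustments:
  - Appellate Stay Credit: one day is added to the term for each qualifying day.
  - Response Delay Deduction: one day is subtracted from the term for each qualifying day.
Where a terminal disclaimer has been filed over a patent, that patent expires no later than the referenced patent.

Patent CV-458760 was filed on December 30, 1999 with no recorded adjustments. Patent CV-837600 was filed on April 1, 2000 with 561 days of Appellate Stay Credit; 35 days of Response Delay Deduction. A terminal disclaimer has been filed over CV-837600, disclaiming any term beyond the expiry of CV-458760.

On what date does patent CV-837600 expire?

Natural term of CV-837600:
  Base: filing + 15 years → 1 April 2015.
  Appellate Stay Credit: +561 days → 13 October 2016.
  Response Delay Deduction: −35 days → 8 September 2016.
Expiry of referenced patent CV-458760:
  Base: filing + 15 years → 30 December 2014.
Terminal disclaimer: CV-837600 expires on the earlier of 8 September 2016 and 30 December 2014.

December 30, 2014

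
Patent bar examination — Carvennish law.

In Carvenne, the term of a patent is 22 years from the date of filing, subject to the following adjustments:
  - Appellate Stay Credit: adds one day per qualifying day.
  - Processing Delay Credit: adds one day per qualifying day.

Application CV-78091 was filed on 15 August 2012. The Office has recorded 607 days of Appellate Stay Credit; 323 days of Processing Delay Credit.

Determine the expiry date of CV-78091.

March 2, 2037

Base term: filing date + 22 years → 15 August 2034.
Appellate Stay Credit: +607 days → 13 April 2036.
Processing Delay Credit: +323 days → 2 March 2037.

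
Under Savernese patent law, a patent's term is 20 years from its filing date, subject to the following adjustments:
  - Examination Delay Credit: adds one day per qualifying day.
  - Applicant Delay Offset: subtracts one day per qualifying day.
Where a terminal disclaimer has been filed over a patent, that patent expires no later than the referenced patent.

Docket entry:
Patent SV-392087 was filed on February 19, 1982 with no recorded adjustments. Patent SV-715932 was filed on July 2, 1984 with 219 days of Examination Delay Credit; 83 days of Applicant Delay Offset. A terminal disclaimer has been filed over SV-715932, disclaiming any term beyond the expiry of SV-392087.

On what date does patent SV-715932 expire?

Natural term of SV-715932:
  Base: filing + 20 years → 2 July 2004.
  Examination Delay Credit: +219 days → 6 February 2005.
  Applicant Delay Offset: −83 days → 15 November 2004.
Expiry of referenced patent SV-392087:
  Base: filing + 20 years → 19 February 2002.
Terminal disclaimer: SV-715932 expires on the earlier of 15 November 2004 and 19 February 2002.

February 19, 2002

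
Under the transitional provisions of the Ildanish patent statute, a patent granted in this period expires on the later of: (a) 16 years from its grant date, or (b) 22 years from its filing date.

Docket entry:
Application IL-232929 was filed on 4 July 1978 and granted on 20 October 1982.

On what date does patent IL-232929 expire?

2000-07-04

(a) grant + 16 years → 20 October 1998.
(b) filing + 22 years → 4 July 2000.
Later of the two: 4 July 2000.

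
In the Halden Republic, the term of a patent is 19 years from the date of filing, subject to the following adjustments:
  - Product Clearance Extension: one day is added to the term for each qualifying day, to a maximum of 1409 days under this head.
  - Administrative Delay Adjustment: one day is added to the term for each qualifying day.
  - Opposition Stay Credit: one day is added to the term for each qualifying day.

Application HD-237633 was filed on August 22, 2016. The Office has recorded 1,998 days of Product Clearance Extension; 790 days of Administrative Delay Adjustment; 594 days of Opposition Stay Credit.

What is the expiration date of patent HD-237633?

Base term: filing date + 19 years → 22 August 2035.
Product Clearance Extension: 1998 days claimed exceeds the 1409-day cap, so +1409 days → 1 July 2039.
Administrative Delay Adjustment: +790 days → 29 August 2041.
Opposition Stay Credit: +594 days → 15 April 2043.

2043-04-15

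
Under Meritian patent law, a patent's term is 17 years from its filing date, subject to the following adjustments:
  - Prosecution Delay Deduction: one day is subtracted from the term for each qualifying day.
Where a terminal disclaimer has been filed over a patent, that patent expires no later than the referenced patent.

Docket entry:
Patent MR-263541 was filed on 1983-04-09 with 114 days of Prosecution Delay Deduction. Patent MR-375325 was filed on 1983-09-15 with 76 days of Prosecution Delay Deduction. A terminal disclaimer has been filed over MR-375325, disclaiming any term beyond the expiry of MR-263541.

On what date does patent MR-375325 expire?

1999-12-17

Natural term of MR-375325:
  Base: filing + 17 years → 15 September 2000.
  Prosecution Delay Deduction: −76 days → 1 July 2000.
Expiry of referenced patent MR-263541:
  Base: filing + 17 years → 9 April 2000.
  Prosecution Delay Deduction: −114 days → 17 December 1999.
Terminal disclaimer: MR-375325 expires on the earlier of 1 July 2000 and 17 December 1999.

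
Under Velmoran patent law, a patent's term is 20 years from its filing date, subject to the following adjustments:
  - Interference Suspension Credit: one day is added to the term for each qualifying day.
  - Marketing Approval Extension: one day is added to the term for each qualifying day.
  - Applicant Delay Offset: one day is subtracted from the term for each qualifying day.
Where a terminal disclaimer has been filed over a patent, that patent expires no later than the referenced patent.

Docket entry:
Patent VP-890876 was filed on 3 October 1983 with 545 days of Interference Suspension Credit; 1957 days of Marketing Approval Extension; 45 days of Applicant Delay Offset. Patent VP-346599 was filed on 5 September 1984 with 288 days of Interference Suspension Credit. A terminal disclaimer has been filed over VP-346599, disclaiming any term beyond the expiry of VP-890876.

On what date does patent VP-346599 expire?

Natural term of VP-346599:
  Base: filing + 20 years → 5 September 2004.
  Interference Suspension Credit: +288 days → 20 June 2005.
Expiry of referenced patent VP-890876:
  Base: filing + 20 years → 3 October 2003.
  Interference Suspension Credit: +545 days → 31 March 2005.
  Marketing Approval Extension: +1957 days → 9 August 2010.
  Applicant Delay Offset: −45 days → 25 June 2010.
Terminal disclaimer: VP-346599 expires on the earlier of 20 June 2005 and 25 June 2010.

2005-06-20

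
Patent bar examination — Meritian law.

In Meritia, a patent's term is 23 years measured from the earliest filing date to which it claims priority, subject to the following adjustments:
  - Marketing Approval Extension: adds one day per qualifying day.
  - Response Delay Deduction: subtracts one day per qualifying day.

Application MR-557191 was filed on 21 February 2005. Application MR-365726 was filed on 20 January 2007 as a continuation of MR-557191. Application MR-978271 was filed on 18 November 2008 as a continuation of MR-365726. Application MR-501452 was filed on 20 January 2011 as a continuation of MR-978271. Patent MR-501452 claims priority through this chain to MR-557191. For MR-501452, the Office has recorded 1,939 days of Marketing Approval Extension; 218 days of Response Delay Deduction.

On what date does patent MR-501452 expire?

Earliest priority filing: 21 February 2005.
Base term: 21 February 2005 + 23 years → 21 February 2028.
Marketing Approval Extension: +1939 days → 13 June 2033.
Response Delay Deduction: −218 days → 7 November 2032.

2032-11-07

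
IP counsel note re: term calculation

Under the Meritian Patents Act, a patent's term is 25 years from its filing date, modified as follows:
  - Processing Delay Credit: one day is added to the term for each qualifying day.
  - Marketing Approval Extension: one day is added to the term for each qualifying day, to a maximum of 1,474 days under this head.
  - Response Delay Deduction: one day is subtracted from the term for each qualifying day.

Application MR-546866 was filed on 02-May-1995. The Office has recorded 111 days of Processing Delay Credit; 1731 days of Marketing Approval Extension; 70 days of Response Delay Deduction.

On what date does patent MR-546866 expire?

June 25, 2024

Base term: filing date + 25 years → 2 May 2020.
Processing Delay Credit: +111 days → 21 August 2020.
Marketing Approval Extension: 1731 days claimed exceeds the 1474-day cap, so +1474 days → 3 September 2024.
Response Delay Deduction: −70 days → 25 June 2024.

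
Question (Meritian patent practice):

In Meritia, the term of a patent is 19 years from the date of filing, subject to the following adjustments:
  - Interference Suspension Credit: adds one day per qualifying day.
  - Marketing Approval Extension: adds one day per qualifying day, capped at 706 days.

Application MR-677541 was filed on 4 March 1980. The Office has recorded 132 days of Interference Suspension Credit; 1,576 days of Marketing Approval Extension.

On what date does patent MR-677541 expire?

June 19, 2001

Base term: filing date + 19 years → 4 March 1999.
Interference Suspension Credit: +132 days → 14 July 1999.
Marketing Approval Extension: 1576 days claimed exceeds the 706-day cap, so +706 days → 19 June 2001.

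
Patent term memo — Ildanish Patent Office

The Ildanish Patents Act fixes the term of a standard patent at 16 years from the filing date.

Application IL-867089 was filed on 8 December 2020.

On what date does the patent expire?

Filing date + 16 years → 8 December 2036.

2036-12-08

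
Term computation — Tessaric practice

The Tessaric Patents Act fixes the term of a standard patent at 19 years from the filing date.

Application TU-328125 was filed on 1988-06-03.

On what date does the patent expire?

Filing date + 19 years → 3 June 2007.

June 3, 2007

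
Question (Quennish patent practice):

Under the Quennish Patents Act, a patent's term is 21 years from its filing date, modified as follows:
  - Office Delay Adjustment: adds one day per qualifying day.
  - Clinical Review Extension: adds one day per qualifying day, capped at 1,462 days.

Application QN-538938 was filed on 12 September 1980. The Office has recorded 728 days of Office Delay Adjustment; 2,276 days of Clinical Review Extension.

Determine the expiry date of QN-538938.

2007-09-11

Base term: filing date + 21 years → 12 September 2001.
Office Delay Adjustment: +728 days → 10 September 2003.
Clinical Review Extension: 2276 days claimed exceeds the 1462-day cap, so +1462 days → 11 September 2007.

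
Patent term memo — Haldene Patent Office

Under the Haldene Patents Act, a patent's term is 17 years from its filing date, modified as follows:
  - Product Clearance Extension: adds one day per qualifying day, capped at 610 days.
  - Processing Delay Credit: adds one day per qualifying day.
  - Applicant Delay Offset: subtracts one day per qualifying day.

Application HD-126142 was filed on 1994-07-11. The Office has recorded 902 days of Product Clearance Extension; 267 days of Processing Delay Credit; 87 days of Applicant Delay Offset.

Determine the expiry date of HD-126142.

Base term: filing date + 17 years → 11 July 2011.
Product Clearance Extension: 902 days claimed exceeds the 610-day cap, so +610 days → 12 March 2013.
Processing Delay Credit: +267 days → 4 December 2013.
Applicant Delay Offset: −87 days → 8 September 2013.

September 8, 2013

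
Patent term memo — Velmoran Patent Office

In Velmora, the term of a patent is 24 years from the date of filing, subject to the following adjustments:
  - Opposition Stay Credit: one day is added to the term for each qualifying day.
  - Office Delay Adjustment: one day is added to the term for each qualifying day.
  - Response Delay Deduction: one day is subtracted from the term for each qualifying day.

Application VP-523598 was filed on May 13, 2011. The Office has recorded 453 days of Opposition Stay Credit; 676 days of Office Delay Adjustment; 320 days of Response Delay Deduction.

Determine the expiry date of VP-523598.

Base term: filing date + 24 years → 13 May 2035.
Opposition Stay Credit: +453 days → 8 August 2036.
Office Delay Adjustment: +676 days → 15 June 2038.
Response Delay Deduction: −320 days → 30 July 2037.

2037-07-30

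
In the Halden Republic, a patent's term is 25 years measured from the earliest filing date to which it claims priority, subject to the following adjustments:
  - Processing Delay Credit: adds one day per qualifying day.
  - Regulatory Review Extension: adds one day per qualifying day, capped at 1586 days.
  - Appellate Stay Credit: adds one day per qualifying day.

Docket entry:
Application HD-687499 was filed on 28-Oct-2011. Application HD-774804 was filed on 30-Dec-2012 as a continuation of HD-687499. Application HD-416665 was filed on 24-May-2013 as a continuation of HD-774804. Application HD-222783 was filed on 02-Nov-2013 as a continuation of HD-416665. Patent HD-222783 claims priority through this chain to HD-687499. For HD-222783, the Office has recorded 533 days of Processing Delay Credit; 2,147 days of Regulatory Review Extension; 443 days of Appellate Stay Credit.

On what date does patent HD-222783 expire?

Earliest priority filing: 28 October 2011.
Base term: 28 October 2011 + 25 years → 28 October 2036.
Processing Delay Credit: +533 days → 14 April 2038.
Regulatory Review Extension: 2147 days claimed exceeds the 1586-day cap, so +1586 days → 17 August 2042.
Appellate Stay Credit: +443 days → 3 November 2043.

November 3, 2043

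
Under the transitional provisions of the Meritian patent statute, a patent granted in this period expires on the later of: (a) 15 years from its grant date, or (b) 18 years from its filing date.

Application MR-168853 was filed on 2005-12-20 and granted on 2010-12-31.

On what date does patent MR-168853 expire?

December 31, 2025

(a) grant + 15 years → 31 December 2025.
(b) filing + 18 years → 20 December 2023.
Later of the two: 31 December 2025.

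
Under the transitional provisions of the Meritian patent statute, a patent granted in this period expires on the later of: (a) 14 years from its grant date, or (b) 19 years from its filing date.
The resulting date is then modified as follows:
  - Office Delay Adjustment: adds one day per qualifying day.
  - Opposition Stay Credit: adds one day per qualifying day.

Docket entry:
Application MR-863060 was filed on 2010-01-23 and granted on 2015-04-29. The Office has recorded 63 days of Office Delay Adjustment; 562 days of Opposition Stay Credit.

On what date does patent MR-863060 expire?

January 14, 2031

(a) grant + 14 years → 29 April 2029.
(b) filing + 19 years → 23 January 2029.
Later of the two: 29 April 2029.
Office Delay Adjustment: +63 days → 1 July 2029.
Opposition Stay Credit: +562 days → 14 January 2031.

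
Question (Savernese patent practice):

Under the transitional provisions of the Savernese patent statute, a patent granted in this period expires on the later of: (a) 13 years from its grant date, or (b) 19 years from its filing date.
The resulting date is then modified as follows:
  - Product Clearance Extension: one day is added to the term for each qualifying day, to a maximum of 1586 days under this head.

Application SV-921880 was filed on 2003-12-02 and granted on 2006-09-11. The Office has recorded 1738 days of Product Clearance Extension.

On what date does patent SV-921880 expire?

(a) grant + 13 years → 11 September 2019.
(b) filing + 19 years → 2 December 2022.
Later of the two: 2 December 2022.
Product Clearance Extension: 1738 days claimed exceeds the 1586-day cap, so +1586 days → 6 April 2027.

April 6, 2027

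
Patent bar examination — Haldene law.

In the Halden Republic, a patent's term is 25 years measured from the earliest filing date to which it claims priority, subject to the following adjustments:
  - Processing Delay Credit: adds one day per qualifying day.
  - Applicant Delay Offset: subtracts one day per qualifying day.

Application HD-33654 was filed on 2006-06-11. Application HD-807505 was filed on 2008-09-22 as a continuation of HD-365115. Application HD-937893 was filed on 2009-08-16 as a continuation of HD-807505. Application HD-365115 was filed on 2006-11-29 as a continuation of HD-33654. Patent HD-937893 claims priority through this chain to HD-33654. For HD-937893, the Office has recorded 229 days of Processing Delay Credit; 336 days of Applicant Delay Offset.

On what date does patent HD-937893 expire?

Earliest priority filing: 11 June 2006.
Base term: 11 June 2006 + 25 years → 11 June 2031.
Processing Delay Credit: +229 days → 26 January 2032.
Applicant Delay Offset: −336 days → 24 February 2031.

2031-02-24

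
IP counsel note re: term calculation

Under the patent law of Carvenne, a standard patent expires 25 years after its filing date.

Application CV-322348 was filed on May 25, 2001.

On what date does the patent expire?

Filing date + 25 years → 25 May 2026.

May 25, 2026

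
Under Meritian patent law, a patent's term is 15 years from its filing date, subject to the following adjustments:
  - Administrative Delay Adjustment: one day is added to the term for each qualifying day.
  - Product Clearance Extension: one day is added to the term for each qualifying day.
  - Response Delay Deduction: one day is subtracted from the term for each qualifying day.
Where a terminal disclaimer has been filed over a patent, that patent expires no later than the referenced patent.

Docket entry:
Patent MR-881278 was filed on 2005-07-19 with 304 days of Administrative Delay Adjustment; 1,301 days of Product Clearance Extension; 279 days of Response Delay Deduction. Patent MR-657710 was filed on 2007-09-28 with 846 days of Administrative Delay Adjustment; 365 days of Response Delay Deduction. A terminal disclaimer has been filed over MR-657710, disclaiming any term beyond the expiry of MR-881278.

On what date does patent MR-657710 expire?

2024-01-22

Natural term of MR-657710:
  Base: filing + 15 years → 28 September 2022.
  Administrative Delay Adjustment: +846 days → 21 January 2025.
  Response Delay Deduction: −365 days → 22 January 2024.
Expiry of referenced patent MR-881278:
  Base: filing + 15 years → 19 July 2020.
  Administrative Delay Adjustment: +304 days → 19 May 2021.
  Product Clearance Extension: +1301 days → 10 December 2024.
  Response Delay Deduction: −279 days → 6 March 2024.
Terminal disclaimer: MR-657710 expires on the earlier of 22 January 2024 and 6 March 2024.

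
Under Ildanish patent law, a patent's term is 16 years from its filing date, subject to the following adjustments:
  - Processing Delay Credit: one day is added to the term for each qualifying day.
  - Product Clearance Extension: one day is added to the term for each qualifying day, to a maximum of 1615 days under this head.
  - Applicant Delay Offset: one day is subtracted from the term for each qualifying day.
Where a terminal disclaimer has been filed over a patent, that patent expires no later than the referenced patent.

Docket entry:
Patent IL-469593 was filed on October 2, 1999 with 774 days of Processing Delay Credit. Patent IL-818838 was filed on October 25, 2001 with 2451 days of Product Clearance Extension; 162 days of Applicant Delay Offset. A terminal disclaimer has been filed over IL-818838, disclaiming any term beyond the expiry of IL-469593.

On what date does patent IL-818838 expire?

November 14, 2017

Natural term of IL-818838:
  Base: filing + 16 years → 25 October 2017.
  Product Clearance Extension: 2451 days claimed exceeds the 1615-day cap, so +1615 days → 28 March 2022.
  Applicant Delay Offset: −162 days → 17 October 2021.
Expiry of referenced patent IL-469593:
  Base: filing + 16 years → 2 October 2015.
  Processing Delay Credit: +774 days → 14 November 2017.
Terminal disclaimer: IL-818838 expires on the earlier of 17 October 2021 and 14 November 2017.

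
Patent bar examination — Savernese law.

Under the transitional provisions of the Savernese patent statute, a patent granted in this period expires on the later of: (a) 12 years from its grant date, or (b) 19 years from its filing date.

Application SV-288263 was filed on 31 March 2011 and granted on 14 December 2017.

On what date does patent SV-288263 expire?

March 31, 2030

(a) grant + 12 years → 14 December 2029.
(b) filing + 19 years → 31 March 2030.
Later of the two: 31 March 2030.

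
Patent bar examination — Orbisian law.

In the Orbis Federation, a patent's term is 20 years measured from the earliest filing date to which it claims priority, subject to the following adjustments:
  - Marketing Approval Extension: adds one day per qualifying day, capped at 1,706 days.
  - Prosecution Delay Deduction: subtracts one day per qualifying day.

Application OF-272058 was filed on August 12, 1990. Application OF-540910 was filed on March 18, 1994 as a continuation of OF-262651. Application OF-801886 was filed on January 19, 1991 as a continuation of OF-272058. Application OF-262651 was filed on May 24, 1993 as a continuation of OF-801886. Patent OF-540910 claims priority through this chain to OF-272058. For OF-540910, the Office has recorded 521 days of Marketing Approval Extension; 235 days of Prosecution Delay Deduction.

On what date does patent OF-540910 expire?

Earliest priority filing: 12 August 1990.
Base term: 12 August 1990 + 20 years → 12 August 2010.
Marketing Approval Extension: 521 days (within the 1706-day cap) → +521 days → 15 January 2012.
Prosecution Delay Deduction: −235 days → 25 May 2011.

2011-05-25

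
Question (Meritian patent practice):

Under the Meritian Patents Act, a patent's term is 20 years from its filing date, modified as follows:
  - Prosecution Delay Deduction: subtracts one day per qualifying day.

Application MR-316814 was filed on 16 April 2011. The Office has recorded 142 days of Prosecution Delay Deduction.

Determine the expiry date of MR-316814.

Base term: filing date + 20 years → 16 April 2031.
Prosecution Delay Deduction: −142 days → 25 November 2030.

2030-11-25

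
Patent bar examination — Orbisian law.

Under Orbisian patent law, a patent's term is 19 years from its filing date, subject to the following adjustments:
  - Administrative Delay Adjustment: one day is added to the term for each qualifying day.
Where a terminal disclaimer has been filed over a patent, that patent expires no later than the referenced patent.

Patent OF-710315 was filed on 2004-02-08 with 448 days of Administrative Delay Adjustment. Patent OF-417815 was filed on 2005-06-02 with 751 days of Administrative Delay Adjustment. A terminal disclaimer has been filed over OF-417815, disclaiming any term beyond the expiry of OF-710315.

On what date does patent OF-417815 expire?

May 1, 2024

Natural term of OF-417815:
  Base: filing + 19 years → 2 June 2024.
  Administrative Delay Adjustment: +751 days → 23 June 2026.
Expiry of referenced patent OF-710315:
  Base: filing + 19 years → 8 February 2023.
  Administrative Delay Adjustment: +448 days → 1 May 2024.
Terminal disclaimer: OF-417815 expires on the earlier of 23 June 2026 and 1 May 2024.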